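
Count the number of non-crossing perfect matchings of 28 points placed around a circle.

Non-crossing perfect matchings of 2n points on a circle are counted by C_n; with 28 points, n = 14.
C_14 = C_13 · 2(2·13+1)/(13+2) = 742900 · 54/15 = 2674440.

2674440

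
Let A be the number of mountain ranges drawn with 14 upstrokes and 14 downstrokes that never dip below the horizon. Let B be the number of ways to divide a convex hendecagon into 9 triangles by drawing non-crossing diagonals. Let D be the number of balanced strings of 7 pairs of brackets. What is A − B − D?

Paths of 14 up- and 14 down-steps that never dip below the axis are Dyck paths; their count is C_14. So A = C_14 = 2674440.
Triangulations of a convex m-gon are counted by C_{m−2}; with m = 11 this is C_9. So B = C_9 = 4862.
Balanced strings of n pairs of brackets are counted by C_n; here n = 7. So D = C_7 = 429.
A − B − D = 2674440 − 4862 − 429 = 2669149.

2669149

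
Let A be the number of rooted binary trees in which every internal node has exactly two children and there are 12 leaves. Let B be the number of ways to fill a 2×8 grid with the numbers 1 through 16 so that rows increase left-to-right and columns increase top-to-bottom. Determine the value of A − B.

Full binary trees with 12 leaves have 12−1 = 11 internal nodes, so there are C_11 of them. So A = C_11 = 58786.
Standard Young tableaux of shape 2×n are counted by C_n; here n = 8. So B = C_8 = 1430.
A − B = 58786 − 1430 = 57356.

57356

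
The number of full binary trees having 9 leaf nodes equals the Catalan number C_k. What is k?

8

A full binary tree with L leaves has L−1 internal nodes and is counted by C_{L−1}; L = 9 gives C_8.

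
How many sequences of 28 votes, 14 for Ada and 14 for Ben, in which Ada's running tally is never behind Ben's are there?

2674440

Ballot sequences with n votes each where one side never trails are Dyck words, counted by C_n; here n = 14.
C_14 = C_13 · 2(2·13+1)/(13+2) = 742900 · 54/15 = 2674440.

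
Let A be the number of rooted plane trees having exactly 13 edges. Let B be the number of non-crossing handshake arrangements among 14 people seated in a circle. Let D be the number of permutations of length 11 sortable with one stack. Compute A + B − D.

684543

Rooted ordered trees with n edges are counted by C_n; here n = 13. So A = C_13 = 742900.
Non-crossing handshake pairings of 2n people are counted by C_n; 14 people gives n = 7. So B = C_7 = 429.
By Knuth's characterisation, the stack-sortable permutations of length 11 are the 231-avoiders, numbering C_11. So D = C_11 = 58786.
A + B − D = 742900 + 429 − 58786 = 684543.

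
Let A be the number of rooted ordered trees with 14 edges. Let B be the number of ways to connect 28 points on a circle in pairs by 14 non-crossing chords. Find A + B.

Rooted ordered trees with n edges are counted by C_n; here n = 14. So A = C_14 = 2674440.
Pairing 28 circle points by 14 non-crossing chords gives C_14 matchings. So B = C_14 = 2674440.
A + B = 2674440 + 2674440 = 5348880.

5348880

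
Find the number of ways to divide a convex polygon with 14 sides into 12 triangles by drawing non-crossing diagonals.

208012

Triangulations of a convex m-gon are counted by C_{m−2}; with m = 14 this is C_12.
C_12 = C_11 · 2(2·11+1)/(11+2) = 58786 · 46/13 = 208012.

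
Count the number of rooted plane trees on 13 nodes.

208012

Rooted ordered (plane) trees on m nodes have m−1 edges and are counted by C_{m−1}; m = 13 gives C_12.
C_12 = 208012.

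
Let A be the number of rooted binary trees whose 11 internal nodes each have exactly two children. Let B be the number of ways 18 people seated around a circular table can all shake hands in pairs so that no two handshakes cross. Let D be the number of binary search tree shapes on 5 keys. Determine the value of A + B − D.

63606

The number of full binary trees on 11 internal nodes is the Catalan number C_11. So A = C_11 = 58786.
With 18 = 2·9 people, non-crossing handshake pairings are non-crossing perfect matchings on a circle, counted by C_9. So B = C_9 = 4862.
Binary trees (left/right distinguished) on n nodes are counted by C_n; here n = 5. So D = C_5 = 42.
A + B − D = 58786 + 4862 − 42 = 63606.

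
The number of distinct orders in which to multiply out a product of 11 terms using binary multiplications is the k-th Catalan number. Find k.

Bracketing 11 factors into binary products is counted by C_{11−1} = C_10.

10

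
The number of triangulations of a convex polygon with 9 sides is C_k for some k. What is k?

Triangulations of a convex m-gon are counted by C_{m−2}; with m = 9 this is C_7.

7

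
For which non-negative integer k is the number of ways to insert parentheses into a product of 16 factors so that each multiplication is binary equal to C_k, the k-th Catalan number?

Parenthesizations of m factors correspond to full binary trees with m leaves, counted by C_{m−1}; m = 16 gives C_15.

15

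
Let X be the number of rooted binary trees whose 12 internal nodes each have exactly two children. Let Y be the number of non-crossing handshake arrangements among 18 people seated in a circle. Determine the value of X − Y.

203150

The number of full binary trees on 12 internal nodes is the Catalan number C_12. So X = C_12 = 208012.
With 18 = 2·9 people, non-crossing handshake pairings are non-crossing perfect matchings on a circle, counted by C_9. So Y = C_9 = 4862.
X − Y = 208012 − 4862 = 203150.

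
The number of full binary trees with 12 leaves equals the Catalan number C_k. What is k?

A full binary tree with L leaves has L−1 internal nodes and is counted by C_{L−1}; L = 12 gives C_11.

11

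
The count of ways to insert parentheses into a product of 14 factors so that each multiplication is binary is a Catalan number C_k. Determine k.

Parenthesizations of m factors correspond to full binary trees with m leaves, counted by C_{m−1}; m = 14 gives C_13.

13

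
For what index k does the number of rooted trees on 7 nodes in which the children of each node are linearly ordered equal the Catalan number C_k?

A rooted plane tree on 7 nodes has 6 edges, and such trees are counted by C_6.

6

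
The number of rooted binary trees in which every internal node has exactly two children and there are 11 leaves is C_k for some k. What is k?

10

Full binary trees with 11 leaves have 11−1 = 10 internal nodes, so there are C_10 of them.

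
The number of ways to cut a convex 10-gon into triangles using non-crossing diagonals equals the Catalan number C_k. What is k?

The number of triangulations of a 10-gon is the Catalan number C_8 (index = sides − 2).

8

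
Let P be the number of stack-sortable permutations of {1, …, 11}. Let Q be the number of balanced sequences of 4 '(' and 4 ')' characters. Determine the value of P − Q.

By Knuth's characterisation, the stack-sortable permutations of length 11 are the 231-avoiders, numbering C_11. So P = C_11 = 58786.
A balanced arrangement of 4 bracket pairs is a Dyck word of semilength 4, so the count is C_4. So Q = C_4 = 14.
P − Q = 58786 − 14 = 58772.

58772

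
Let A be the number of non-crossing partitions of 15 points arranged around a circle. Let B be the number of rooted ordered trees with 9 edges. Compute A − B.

9689983

Non-crossing partitions of an n-element set are counted by C_n; here n = 15. So A = C_15 = 9694845.
A rooted plane tree with 9 edges has 10 nodes, and the count is C_9. So B = C_9 = 4862.
A − B = 9694845 − 4862 = 9689983.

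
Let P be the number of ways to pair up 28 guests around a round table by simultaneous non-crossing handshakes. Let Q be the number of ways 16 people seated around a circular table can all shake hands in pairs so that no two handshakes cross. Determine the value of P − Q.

Non-crossing handshake pairings of 2n people are counted by C_n; 28 people gives n = 14. So P = C_14 = 2674440.
With 16 = 2·8 people, non-crossing handshake pairings are non-crossing perfect matchings on a circle, counted by C_8. So Q = C_8 = 1430.
P − Q = 2674440 − 1430 = 2673010.

2673010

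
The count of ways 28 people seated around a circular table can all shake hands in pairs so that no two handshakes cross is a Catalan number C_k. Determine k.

14

With 28 = 2·14 people, non-crossing handshake pairings are non-crossing perfect matchings on a circle, counted by C_14.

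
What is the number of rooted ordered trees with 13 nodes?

Rooted ordered (plane) trees on m nodes have m−1 edges and are counted by C_{m−1}; m = 13 gives C_12.
C_12 = C_11 · 2(2·11+1)/(11+2) = 58786 · 46/13 = 208012.

208012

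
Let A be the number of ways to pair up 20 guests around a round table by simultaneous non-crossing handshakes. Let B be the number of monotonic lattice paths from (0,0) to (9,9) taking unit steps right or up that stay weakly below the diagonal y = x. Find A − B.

With 20 = 2·10 people, non-crossing handshake pairings are non-crossing perfect matchings on a circle, counted by C_10. So A = C_10 = 16796.
Sub-diagonal monotone paths from (0,0) to (9,9) biject with Dyck paths of semilength 9, giving C_9. So B = C_9 = 4862.
A − B = 16796 − 4862 = 11934.

11934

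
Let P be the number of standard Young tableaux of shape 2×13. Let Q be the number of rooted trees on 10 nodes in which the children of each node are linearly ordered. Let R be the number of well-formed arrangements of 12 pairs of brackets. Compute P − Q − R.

By the hook-length formula (or a Dyck-path bijection), SYT of shape 2×13 number C_13. So P = C_13 = 742900.
Rooted ordered (plane) trees on m nodes have m−1 edges and are counted by C_{m−1}; m = 10 gives C_9. So Q = C_9 = 4862.
With 12 pairs the number of balanced bracket strings is the Catalan number C_12. So R = C_12 = 208012.
P − Q − R = 742900 − 4862 − 208012 = 530026.

530026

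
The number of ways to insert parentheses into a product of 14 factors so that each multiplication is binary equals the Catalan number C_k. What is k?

13

Parenthesizations of m factors correspond to full binary trees with m leaves, counted by C_{m−1}; m = 14 gives C_13.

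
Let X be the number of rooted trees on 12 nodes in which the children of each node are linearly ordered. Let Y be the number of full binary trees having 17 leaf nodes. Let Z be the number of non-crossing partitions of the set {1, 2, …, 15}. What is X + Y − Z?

A rooted plane tree on 12 nodes has 11 edges, and such trees are counted by C_11. So X = C_11 = 58786.
Full binary trees with 17 leaves have 17−1 = 16 internal nodes, so there are C_16 of them. So Y = C_16 = 35357670.
The non-crossing partitions of [15] form a lattice of size C_15. So Z = C_15 = 9694845.
X + Y − Z = 58786 + 35357670 − 9694845 = 25721611.

25721611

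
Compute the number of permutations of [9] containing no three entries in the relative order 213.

For any fixed pattern of length 3, the pattern-avoiding permutations of [9] number C_9.
C_9 = C(18,9)/10 = 48620/10 = 4862.

4862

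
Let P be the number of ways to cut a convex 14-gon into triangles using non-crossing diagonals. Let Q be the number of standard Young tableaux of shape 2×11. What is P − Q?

149226

The number of triangulations of a 14-gon is the Catalan number C_12 (index = sides − 2). So P = C_12 = 208012.
By the hook-length formula (or a Dyck-path bijection), SYT of shape 2×11 number C_11. So Q = C_11 = 58786.
P − Q = 208012 − 58786 = 149226.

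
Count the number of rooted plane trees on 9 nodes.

A rooted plane tree on 9 nodes has 8 edges, and such trees are counted by C_8.
C_8 = C(16,8)/9 = 12870/9 = 1430.

1430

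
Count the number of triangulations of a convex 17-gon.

9694845

Triangulations of a convex m-gon are counted by C_{m−2}; with m = 17 this is C_15.
C_15 = C(30,15)/16 = 155117520/16 = 9694845.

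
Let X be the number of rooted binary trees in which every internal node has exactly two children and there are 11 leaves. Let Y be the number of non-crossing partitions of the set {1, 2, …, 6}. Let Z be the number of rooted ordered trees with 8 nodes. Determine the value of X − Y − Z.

Full binary trees with 11 leaves have 11−1 = 10 internal nodes, so there are C_10 of them. So X = C_10 = 16796.
The non-crossing partitions of [6] form a lattice of size C_6. So Y = C_6 = 132.
A rooted plane tree on 8 nodes has 7 edges, and such trees are counted by C_7. So Z = C_7 = 429.
X − Y − Z = 16796 − 132 − 429 = 16235.

16235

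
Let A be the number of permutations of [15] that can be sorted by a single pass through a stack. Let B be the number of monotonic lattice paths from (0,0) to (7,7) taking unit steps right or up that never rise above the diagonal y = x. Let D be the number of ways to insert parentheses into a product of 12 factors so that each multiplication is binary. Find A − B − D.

Stack-sortable permutations are exactly the 231-avoiding ones, counted by C_n; here n = 15. So A = C_15 = 9694845.
Sub-diagonal monotone paths from (0,0) to (7,7) biject with Dyck paths of semilength 7, giving C_7. So B = C_7 = 429.
Bracketing 12 factors into binary products is counted by C_{12−1} = C_11. So D = C_11 = 58786.
A − B − D = 9694845 − 429 − 58786 = 9635630.

9635630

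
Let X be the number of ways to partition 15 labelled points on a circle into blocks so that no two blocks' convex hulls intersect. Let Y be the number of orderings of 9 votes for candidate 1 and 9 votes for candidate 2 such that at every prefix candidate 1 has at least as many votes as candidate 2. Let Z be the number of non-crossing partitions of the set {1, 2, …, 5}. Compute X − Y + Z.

The non-crossing partitions of [15] form a lattice of size C_15. So X = C_15 = 9694845.
Reading a vote for the leader as '(' and for the other as ')' turns such a sequence into a balanced string of 9 pairs, so the count is C_9. So Y = C_9 = 4862.
The non-crossing partitions of [5] form a lattice of size C_5. So Z = C_5 = 42.
X − Y + Z = 9694845 − 4862 + 42 = 9690025.

9690025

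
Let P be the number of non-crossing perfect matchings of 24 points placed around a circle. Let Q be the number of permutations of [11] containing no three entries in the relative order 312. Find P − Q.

149226

Non-crossing perfect matchings of 2n points on a circle are counted by C_n; with 24 points, n = 12. So P = C_12 = 208012.
Permutations of [n] avoiding any single length-3 pattern are counted by C_n; here n = 11. So Q = C_11 = 58786.
P − Q = 208012 − 58786 = 149226.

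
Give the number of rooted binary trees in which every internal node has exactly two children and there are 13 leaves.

208012

A full binary tree with L leaves has L−1 internal nodes and is counted by C_{L−1}; L = 13 gives C_12.
C_12 = 208012.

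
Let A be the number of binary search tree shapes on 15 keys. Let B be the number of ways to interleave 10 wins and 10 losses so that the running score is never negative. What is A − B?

9678049

Binary trees (left/right distinguished) on n nodes are counted by C_n; here n = 15. So A = C_15 = 9694845.
Ballot sequences with n votes each where one side never trails are Dyck words, counted by C_n; here n = 10. So B = C_10 = 16796.
A − B = 9694845 − 16796 = 9678049.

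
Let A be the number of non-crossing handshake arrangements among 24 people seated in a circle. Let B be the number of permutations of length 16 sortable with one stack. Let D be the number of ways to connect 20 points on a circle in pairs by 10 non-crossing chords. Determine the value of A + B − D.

35548886

With 24 = 2·12 people, non-crossing handshake pairings are non-crossing perfect matchings on a circle, counted by C_12. So A = C_12 = 208012.
Stack-sortable permutations are exactly the 231-avoiding ones, counted by C_n; here n = 16. So B = C_16 = 35357670.
Pairing 20 circle points by 10 non-crossing chords gives C_10 matchings. So D = C_10 = 16796.
A + B − D = 208012 + 35357670 − 16796 = 35548886.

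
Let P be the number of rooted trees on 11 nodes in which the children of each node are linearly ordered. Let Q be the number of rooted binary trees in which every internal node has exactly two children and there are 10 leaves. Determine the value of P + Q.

21658

Rooted ordered (plane) trees on m nodes have m−1 edges and are counted by C_{m−1}; m = 11 gives C_10. So P = C_10 = 16796.
A full binary tree with L leaves has L−1 internal nodes and is counted by C_{L−1}; L = 10 gives C_9. So Q = C_9 = 4862.
P + Q = 16796 + 4862 = 21658.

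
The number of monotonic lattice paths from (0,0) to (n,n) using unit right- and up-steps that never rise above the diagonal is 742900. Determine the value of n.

13

Such diagonal-avoiding paths in an n×n grid are counted by C_n. Since C_13 = 742900, the index is 13.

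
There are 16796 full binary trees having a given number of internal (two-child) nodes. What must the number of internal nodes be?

Full binary trees with n internal nodes are counted by C_n, and C_10 = 16796.

10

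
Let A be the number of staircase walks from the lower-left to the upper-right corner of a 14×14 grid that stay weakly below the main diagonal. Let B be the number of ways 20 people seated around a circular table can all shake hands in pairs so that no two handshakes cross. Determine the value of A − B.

Sub-diagonal monotone paths from (0,0) to (14,14) biject with Dyck paths of semilength 14, giving C_14. So A = C_14 = 2674440.
With 20 = 2·10 people, non-crossing handshake pairings are non-crossing perfect matchings on a circle, counted by C_10. So B = C_10 = 16796.
A − B = 2674440 − 16796 = 2657644.

2657644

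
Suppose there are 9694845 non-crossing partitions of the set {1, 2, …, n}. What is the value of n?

Non-crossing partitions of [n] are counted by C_n. Since C_15 = 9694845, the index is 15.

15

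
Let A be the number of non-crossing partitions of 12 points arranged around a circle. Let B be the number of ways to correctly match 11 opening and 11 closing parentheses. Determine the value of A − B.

149226

The non-crossing partitions of [12] form a lattice of size C_12. So A = C_12 = 208012.
A balanced arrangement of 11 bracket pairs is a Dyck word of semilength 11, so the count is C_11. So B = C_11 = 58786.
A − B = 208012 − 58786 = 149226.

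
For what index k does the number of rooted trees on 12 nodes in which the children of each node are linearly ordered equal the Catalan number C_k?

A rooted plane tree on 12 nodes has 11 edges, and such trees are counted by C_11.

11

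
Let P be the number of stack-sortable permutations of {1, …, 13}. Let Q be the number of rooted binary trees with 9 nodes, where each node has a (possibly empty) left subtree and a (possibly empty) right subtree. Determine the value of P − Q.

By Knuth's characterisation, the stack-sortable permutations of length 13 are the 231-avoiders, numbering C_13. So P = C_13 = 742900.
Binary trees (left/right distinguished) on n nodes are counted by C_n; here n = 9. So Q = C_9 = 4862.
P − Q = 742900 − 4862 = 738038.

738038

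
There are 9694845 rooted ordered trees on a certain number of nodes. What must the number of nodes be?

Rooted ordered trees on m nodes are counted by C_{m−1}, and C_15 = 9694845.
So the index is 15, and the number of nodes is 15 + 1 = 16.

16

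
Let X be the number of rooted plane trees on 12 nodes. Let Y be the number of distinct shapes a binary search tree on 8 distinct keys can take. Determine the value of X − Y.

57356

A rooted plane tree on 12 nodes has 11 edges, and such trees are counted by C_11. So X = C_11 = 58786.
Binary trees (left/right distinguished) on n nodes are counted by C_n; here n = 8. So Y = C_8 = 1430.
X − Y = 58786 − 1430 = 57356.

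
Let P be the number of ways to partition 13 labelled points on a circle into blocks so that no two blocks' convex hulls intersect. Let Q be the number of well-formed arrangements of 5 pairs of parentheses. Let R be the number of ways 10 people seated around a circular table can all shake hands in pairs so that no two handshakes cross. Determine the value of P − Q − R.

742816

Non-crossing partitions of an n-element set are counted by C_n; here n = 13. So P = C_13 = 742900.
Balanced strings of n pairs of brackets are counted by C_n; here n = 5. So Q = C_5 = 42.
With 10 = 2·5 people, non-crossing handshake pairings are non-crossing perfect matchings on a circle, counted by C_5. So R = C_5 = 42.
P − Q − R = 742900 − 42 − 42 = 742816.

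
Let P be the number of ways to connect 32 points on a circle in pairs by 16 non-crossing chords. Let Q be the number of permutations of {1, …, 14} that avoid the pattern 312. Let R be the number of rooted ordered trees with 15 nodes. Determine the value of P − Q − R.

Non-crossing perfect matchings of 2n points on a circle are counted by C_n; with 32 points, n = 16. So P = C_16 = 35357670.
For any fixed pattern of length 3, the pattern-avoiding permutations of [14] number C_14. So Q = C_14 = 2674440.
Rooted ordered (plane) trees on m nodes have m−1 edges and are counted by C_{m−1}; m = 15 gives C_14. So R = C_14 = 2674440.
P − Q − R = 35357670 − 2674440 − 2674440 = 30008790.

30008790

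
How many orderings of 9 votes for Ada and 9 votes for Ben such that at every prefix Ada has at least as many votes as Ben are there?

Reading a vote for the leader as '(' and for the other as ')' turns such a sequence into a balanced string of 9 pairs, so the count is C_9.
C_9 = C(18,9)/10 = 48620/10 = 4862.

4862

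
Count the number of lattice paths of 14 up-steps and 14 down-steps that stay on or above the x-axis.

Dyck paths of semilength n (length 2n) are counted by C_n; here n = 14.
C_14 = 2674440.

2674440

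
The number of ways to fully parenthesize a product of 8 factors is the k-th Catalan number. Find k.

Parenthesizations of m factors correspond to full binary trees with m leaves, counted by C_{m−1}; m = 8 gives C_7.

7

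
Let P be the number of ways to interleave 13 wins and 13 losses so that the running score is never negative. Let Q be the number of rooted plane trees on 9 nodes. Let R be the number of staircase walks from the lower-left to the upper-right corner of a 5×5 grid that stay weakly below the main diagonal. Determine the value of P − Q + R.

Ballot sequences with n votes each where one side never trails are Dyck words, counted by C_n; here n = 13. So P = C_13 = 742900.
Rooted ordered (plane) trees on m nodes have m−1 edges and are counted by C_{m−1}; m = 9 gives C_8. So Q = C_8 = 1430.
Monotone paths in an n×n grid that stay weakly below the diagonal are counted by C_n; here n = 5. So R = C_5 = 42.
P − Q + R = 742900 − 1430 + 42 = 741512.

741512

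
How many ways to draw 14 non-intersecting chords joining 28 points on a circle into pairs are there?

Pairing 28 circle points by 14 non-crossing chords gives C_14 matchings.
C_14 = C(28,14)/15 = 40116600/15 = 2674440.

2674440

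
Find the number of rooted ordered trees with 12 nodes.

A rooted plane tree on 12 nodes has 11 edges, and such trees are counted by C_11.
C_11 = C(22,11)/12 = 705432/12 = 58786.

58786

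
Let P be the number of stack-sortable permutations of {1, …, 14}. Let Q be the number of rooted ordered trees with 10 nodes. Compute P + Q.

2679302

By Knuth's characterisation, the stack-sortable permutations of length 14 are the 231-avoiders, numbering C_14. So P = C_14 = 2674440.
Rooted ordered (plane) trees on m nodes have m−1 edges and are counted by C_{m−1}; m = 10 gives C_9. So Q = C_9 = 4862.
P + Q = 2674440 + 4862 = 2679302.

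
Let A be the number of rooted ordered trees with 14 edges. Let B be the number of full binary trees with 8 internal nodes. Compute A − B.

Rooted ordered trees with n edges are counted by C_n; here n = 14. So A = C_14 = 2674440.
The number of full binary trees on 8 internal nodes is the Catalan number C_8. So B = C_8 = 1430.
A − B = 2674440 − 1430 = 2673010.

2673010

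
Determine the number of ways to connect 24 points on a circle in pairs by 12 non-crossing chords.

Non-crossing perfect matchings of 2n points on a circle are counted by C_n; with 24 points, n = 12.
C_12 = C(24,12)/13 = 2704156/13 = 208012.

208012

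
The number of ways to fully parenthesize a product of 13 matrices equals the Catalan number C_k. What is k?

Parenthesizations of m factors correspond to full binary trees with m leaves, counted by C_{m−1}; m = 13 gives C_12.

12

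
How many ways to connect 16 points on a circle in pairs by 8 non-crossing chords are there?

1430

Pairing 16 circle points by 8 non-crossing chords gives C_8 matchings.
C_8 = 1430.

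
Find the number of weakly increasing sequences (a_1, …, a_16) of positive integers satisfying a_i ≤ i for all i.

Such sub-staircase sequences of length n are counted by C_n; here n = 16.
C_16 = C(32,16)/17 = 601080390/17 = 35357670.

35357670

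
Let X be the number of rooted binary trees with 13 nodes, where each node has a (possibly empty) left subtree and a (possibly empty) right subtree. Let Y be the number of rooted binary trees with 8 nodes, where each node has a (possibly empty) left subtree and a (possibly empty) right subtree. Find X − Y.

741470

There are C_n binary search tree shapes on n keys; with n = 13 that is C_13. So X = C_13 = 742900.
Rooted binary trees with 8 nodes (each child slot possibly empty) number C_8. So Y = C_8 = 1430.
X − Y = 742900 − 1430 = 741470.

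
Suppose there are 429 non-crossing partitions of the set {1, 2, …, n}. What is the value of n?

7

Non-crossing partitions of [n] are counted by C_n; 429 = C_7.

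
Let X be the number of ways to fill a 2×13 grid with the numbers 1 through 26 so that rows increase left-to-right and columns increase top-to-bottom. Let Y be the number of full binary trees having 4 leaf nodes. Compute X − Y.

742895

Standard Young tableaux of shape 2×n are counted by C_n; here n = 13. So X = C_13 = 742900.
Full binary trees with 4 leaves have 4−1 = 3 internal nodes, so there are C_3 of them. So Y = C_3 = 5.
X − Y = 742900 − 5 = 742895.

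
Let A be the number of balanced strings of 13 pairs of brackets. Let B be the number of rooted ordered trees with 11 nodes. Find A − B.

With 13 pairs the number of balanced bracket strings is the Catalan number C_13. So A = C_13 = 742900.
Rooted ordered (plane) trees on m nodes have m−1 edges and are counted by C_{m−1}; m = 11 gives C_10. So B = C_10 = 16796.
A − B = 742900 − 16796 = 726104.

726104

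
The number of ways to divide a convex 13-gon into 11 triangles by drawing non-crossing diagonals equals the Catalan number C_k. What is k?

11

A convex 13-gon is triangulated into 11 triangles, and the number of such triangulations is the Catalan number C_{13−2} = C_11.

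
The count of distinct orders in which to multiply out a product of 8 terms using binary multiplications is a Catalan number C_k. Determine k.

7

Bracketing 8 factors into binary products is counted by C_{8−1} = C_7.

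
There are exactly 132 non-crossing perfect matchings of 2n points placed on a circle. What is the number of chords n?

Non-crossing pairings of 2n points on a circle are counted by C_n. Since C_6 = 132, the index is 6.

6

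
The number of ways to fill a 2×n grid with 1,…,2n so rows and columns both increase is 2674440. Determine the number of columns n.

14

Standard Young tableaux of shape 2×n are counted by C_n. The Catalan number equal to 2674440 is C_14.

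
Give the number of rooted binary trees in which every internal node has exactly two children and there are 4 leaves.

5

A full binary tree with L leaves has L−1 internal nodes and is counted by C_{L−1}; L = 4 gives C_3.
C_3 = C(6,3)/4 = 20/4 = 5.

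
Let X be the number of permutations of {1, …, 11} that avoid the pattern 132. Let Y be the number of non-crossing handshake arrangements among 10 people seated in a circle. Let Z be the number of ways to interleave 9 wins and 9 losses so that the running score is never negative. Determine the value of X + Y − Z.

53966

Permutations of [n] avoiding any single length-3 pattern are counted by C_n; here n = 11. So X = C_11 = 58786.
With 10 = 2·5 people, non-crossing handshake pairings are non-crossing perfect matchings on a circle, counted by C_5. So Y = C_5 = 42.
Reading a vote for the leader as '(' and for the other as ')' turns such a sequence into a balanced string of 9 pairs, so the count is C_9. So Z = C_9 = 4862.
X + Y − Z = 58786 + 42 − 4862 = 53966.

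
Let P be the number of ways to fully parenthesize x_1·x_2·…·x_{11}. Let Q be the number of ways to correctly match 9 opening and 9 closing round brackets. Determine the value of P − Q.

Ways to associate a product of 11 factors correspond to binary trees on 11 leaves, so the count is C_10. So P = C_10 = 16796.
With 9 pairs the number of balanced bracket strings is the Catalan number C_9. So Q = C_9 = 4862.
P − Q = 16796 − 4862 = 11934.

11934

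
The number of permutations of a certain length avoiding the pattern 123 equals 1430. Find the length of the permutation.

Permutations of [n] avoiding a fixed length-3 pattern are counted by C_n; 1430 = C_8.

8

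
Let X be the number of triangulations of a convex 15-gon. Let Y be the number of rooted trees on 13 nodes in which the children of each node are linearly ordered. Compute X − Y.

534888

A convex 15-gon is triangulated into 13 triangles, and the number of such triangulations is the Catalan number C_{15−2} = C_13. So X = C_13 = 742900.
A rooted plane tree on 13 nodes has 12 edges, and such trees are counted by C_12. So Y = C_12 = 208012.
X − Y = 742900 − 208012 = 534888.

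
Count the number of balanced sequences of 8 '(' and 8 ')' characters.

1430

Balanced strings of n pairs of brackets are counted by C_n; here n = 8.
C_8 = C(16,8)/9 = 12870/9 = 1430.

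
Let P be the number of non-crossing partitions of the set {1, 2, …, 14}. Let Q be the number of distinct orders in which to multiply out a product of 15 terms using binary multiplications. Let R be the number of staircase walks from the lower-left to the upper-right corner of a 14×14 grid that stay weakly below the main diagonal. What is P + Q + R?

8023320

The non-crossing partitions of [14] form a lattice of size C_14. So P = C_14 = 2674440.
Ways to associate a product of 15 factors correspond to binary trees on 15 leaves, so the count is C_14. So Q = C_14 = 2674440.
Monotone paths in an n×n grid that stay weakly below the diagonal are counted by C_n; here n = 14. So R = C_14 = 2674440.
P + Q + R = 2674440 + 2674440 + 2674440 = 8023320.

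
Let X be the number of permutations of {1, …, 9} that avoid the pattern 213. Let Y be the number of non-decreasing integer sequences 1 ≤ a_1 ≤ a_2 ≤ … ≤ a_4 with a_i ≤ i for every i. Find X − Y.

4848

Permutations of [n] avoiding any single length-3 pattern are counted by C_n; here n = 9. So X = C_9 = 4862.
Such sub-staircase sequences of length n are counted by C_n; here n = 4. So Y = C_4 = 14.
X − Y = 4862 − 14 = 4848.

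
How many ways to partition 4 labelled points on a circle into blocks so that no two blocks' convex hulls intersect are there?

The non-crossing partitions of [4] form a lattice of size C_4.
C_4 = 14.

14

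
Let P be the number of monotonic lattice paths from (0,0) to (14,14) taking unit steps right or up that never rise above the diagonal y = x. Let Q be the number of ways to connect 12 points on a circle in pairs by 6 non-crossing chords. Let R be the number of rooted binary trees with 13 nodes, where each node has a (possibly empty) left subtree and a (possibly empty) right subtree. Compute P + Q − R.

Sub-diagonal monotone paths from (0,0) to (14,14) biject with Dyck paths of semilength 14, giving C_14. So P = C_14 = 2674440.
Non-crossing perfect matchings of 2n points on a circle are counted by C_n; with 12 points, n = 6. So Q = C_6 = 132.
Binary trees (left/right distinguished) on n nodes are counted by C_n; here n = 13. So R = C_13 = 742900.
P + Q − R = 2674440 + 132 − 742900 = 1931672.

1931672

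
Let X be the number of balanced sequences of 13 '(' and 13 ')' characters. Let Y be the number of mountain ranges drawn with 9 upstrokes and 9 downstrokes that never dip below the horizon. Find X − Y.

738038

Balanced strings of n pairs of brackets are counted by C_n; here n = 13. So X = C_13 = 742900.
Paths of 9 up- and 9 down-steps that never dip below the axis are Dyck paths; their count is C_9. So Y = C_9 = 4862.
X − Y = 742900 − 4862 = 738038.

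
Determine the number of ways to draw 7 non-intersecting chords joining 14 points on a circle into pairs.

429

Non-crossing perfect matchings of 2n points on a circle are counted by C_n; with 14 points, n = 7.
C_7 = C_6 · 2(2·6+1)/(6+2) = 132 · 26/8 = 429.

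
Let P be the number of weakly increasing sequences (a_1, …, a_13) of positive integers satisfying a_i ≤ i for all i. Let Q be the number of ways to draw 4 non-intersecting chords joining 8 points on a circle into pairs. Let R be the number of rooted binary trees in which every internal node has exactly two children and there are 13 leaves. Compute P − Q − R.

Such sub-staircase sequences of length n are counted by C_n; here n = 13. So P = C_13 = 742900.
Non-crossing perfect matchings of 2n points on a circle are counted by C_n; with 8 points, n = 4. So Q = C_4 = 14.
Full binary trees with 13 leaves have 13−1 = 12 internal nodes, so there are C_12 of them. So R = C_12 = 208012.
P − Q − R = 742900 − 14 − 208012 = 534874.

534874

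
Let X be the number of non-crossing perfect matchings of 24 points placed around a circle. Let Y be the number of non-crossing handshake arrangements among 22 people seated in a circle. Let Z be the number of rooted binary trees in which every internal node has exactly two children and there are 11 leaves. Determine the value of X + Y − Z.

Non-crossing perfect matchings of 2n points on a circle are counted by C_n; with 24 points, n = 12. So X = C_12 = 208012.
Non-crossing handshake pairings of 2n people are counted by C_n; 22 people gives n = 11. So Y = C_11 = 58786.
A full binary tree with L leaves has L−1 internal nodes and is counted by C_{L−1}; L = 11 gives C_10. So Z = C_10 = 16796.
X + Y − Z = 208012 + 58786 − 16796 = 250002.

250002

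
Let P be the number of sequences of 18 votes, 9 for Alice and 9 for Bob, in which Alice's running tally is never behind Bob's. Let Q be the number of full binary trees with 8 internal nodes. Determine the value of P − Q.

Reading a vote for the leader as '(' and for the other as ')' turns such a sequence into a balanced string of 9 pairs, so the count is C_9. So P = C_9 = 4862.
The number of full binary trees on 8 internal nodes is the Catalan number C_8. So Q = C_8 = 1430.
P − Q = 4862 − 1430 = 3432.

3432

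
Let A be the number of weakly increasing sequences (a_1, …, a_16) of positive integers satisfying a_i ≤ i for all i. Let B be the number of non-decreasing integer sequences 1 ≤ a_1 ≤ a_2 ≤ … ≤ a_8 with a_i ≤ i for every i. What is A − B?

35356240

Such sub-staircase sequences of length n are counted by C_n; here n = 16. So A = C_16 = 35357670.
Weakly increasing sequences with a_i ≤ i biject with Dyck paths of semilength 8, so there are C_8. So B = C_8 = 1430.
A − B = 35357670 − 1430 = 35356240.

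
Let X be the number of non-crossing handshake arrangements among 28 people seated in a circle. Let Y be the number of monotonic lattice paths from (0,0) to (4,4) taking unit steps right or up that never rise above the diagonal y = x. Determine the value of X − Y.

Non-crossing handshake pairings of 2n people are counted by C_n; 28 people gives n = 14. So X = C_14 = 2674440.
Sub-diagonal monotone paths from (0,0) to (4,4) biject with Dyck paths of semilength 4, giving C_4. So Y = C_4 = 14.
X − Y = 2674440 − 14 = 2674426.

2674426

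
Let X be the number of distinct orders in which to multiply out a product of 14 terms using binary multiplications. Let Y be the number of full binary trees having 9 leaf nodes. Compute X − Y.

Bracketing 14 factors into binary products is counted by C_{14−1} = C_13. So X = C_13 = 742900.
A full binary tree with L leaves has L−1 internal nodes and is counted by C_{L−1}; L = 9 gives C_8. So Y = C_8 = 1430.
X − Y = 742900 − 1430 = 741470.

741470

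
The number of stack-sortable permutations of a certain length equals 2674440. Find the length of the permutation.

14

Stack-sortable permutations of [n] are counted by C_n; 2674440 = C_14.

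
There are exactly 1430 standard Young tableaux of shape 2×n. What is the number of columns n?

8

Standard Young tableaux of shape 2×n are counted by C_n, and C_8 = 1430.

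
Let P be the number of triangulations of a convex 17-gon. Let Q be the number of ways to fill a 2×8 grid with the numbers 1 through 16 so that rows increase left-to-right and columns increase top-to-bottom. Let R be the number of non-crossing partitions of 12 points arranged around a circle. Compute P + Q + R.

The number of triangulations of a 17-gon is the Catalan number C_15 (index = sides − 2). So P = C_15 = 9694845.
By the hook-length formula (or a Dyck-path bijection), SYT of shape 2×8 number C_8. So Q = C_8 = 1430.
Non-crossing partitions of an n-element set are counted by C_n; here n = 12. So R = C_12 = 208012.
P + Q + R = 9694845 + 1430 + 208012 = 9904287.

9904287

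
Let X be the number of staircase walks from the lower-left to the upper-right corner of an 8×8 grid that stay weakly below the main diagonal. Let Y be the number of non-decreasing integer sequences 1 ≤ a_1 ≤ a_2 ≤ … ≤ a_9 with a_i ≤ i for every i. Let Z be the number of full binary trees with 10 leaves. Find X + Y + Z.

Sub-diagonal monotone paths from (0,0) to (8,8) biject with Dyck paths of semilength 8, giving C_8. So X = C_8 = 1430.
Such sub-staircase sequences of length n are counted by C_n; here n = 9. So Y = C_9 = 4862.
Full binary trees with 10 leaves have 10−1 = 9 internal nodes, so there are C_9 of them. So Z = C_9 = 4862.
X + Y + Z = 1430 + 4862 + 4862 = 11154.

11154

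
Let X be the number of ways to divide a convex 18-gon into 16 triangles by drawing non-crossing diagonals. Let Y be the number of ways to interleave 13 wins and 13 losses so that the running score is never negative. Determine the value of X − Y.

34614770

Triangulations of a convex m-gon are counted by C_{m−2}; with m = 18 this is C_16. So X = C_16 = 35357670.
Ballot sequences with n votes each where one side never trails are Dyck words, counted by C_n; here n = 13. So Y = C_13 = 742900.
X − Y = 35357670 − 742900 = 34614770.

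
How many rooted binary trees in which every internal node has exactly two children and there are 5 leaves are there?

14

Full binary trees with 5 leaves have 5−1 = 4 internal nodes, so there are C_4 of them.
C_4 = C(8,4)/5 = 70/5 = 14.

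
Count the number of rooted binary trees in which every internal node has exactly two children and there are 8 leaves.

429

A full binary tree with L leaves has L−1 internal nodes and is counted by C_{L−1}; L = 8 gives C_7.
C_7 = 429.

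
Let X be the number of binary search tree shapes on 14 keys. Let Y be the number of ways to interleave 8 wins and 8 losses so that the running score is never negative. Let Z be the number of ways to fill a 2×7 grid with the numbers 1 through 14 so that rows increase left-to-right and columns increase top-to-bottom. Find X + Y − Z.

There are C_n binary search tree shapes on n keys; with n = 14 that is C_14. So X = C_14 = 2674440.
Ballot sequences with n votes each where one side never trails are Dyck words, counted by C_n; here n = 8. So Y = C_8 = 1430.
By the hook-length formula (or a Dyck-path bijection), SYT of shape 2×7 number C_7. So Z = C_7 = 429.
X + Y − Z = 2674440 + 1430 − 429 = 2675441.

2675441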